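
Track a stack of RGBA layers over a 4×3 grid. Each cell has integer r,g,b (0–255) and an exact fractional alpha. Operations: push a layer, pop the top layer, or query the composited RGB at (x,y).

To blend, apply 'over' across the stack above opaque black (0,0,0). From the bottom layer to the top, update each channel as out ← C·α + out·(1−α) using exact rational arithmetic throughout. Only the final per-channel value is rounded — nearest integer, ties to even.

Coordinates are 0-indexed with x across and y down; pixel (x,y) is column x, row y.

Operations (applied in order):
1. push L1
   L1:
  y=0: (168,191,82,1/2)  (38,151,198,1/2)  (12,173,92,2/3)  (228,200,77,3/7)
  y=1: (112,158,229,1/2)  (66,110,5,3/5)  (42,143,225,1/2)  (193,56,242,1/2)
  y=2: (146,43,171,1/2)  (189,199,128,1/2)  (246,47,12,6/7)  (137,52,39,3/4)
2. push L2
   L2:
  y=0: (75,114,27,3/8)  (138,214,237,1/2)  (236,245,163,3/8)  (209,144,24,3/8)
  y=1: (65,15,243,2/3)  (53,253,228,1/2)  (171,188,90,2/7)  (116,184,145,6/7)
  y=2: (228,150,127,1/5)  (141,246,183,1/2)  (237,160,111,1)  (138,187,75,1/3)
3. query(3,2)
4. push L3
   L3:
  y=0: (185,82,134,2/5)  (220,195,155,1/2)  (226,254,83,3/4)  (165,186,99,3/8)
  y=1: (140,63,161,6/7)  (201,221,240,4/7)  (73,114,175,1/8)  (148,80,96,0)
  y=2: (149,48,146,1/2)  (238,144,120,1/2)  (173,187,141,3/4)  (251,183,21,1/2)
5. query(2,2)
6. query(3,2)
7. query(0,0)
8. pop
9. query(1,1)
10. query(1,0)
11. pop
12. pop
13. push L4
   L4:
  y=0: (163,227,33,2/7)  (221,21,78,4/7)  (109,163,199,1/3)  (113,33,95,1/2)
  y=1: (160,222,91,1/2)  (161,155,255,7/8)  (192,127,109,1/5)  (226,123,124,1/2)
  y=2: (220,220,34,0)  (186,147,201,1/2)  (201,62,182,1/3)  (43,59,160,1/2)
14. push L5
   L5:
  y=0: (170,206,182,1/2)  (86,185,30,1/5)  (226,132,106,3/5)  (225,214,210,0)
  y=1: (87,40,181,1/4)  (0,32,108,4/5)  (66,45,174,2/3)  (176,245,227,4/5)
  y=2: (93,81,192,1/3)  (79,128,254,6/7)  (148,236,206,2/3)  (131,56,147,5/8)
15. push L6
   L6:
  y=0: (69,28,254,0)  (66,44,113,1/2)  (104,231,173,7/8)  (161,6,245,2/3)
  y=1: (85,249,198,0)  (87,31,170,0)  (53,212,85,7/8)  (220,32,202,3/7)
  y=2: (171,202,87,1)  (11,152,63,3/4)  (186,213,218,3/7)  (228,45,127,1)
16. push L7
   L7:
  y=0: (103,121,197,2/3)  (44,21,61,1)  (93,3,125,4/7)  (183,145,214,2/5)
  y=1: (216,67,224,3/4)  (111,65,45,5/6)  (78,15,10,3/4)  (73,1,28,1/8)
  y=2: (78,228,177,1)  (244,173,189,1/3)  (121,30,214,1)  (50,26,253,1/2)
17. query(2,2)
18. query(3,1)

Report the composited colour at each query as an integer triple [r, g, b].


query (3,2) [L1,L2] — begin 0,0,0
L1 α=3/4: [411/4, 39, 117/4]
L2 α=1/3: [229/2, 265/3, 89/2]
→ [114, 88, 44]

query (2,2) [L1,L2,L3] — begin 0,0,0
L1 α=6/7: [1476/7, 282/7, 72/7]
L2 α=1: [237, 160, 111]
L3 α=3/4: [189, 721/4, 267/2]
→ [189, 180, 134]

at x=3,y=2 over L1,L2,L3:
L1 α=3/4: [411/4, 39, 117/4]
L2 α=1/3: [229/2, 265/3, 89/2]
L3 α=1/2: [731/4, 407/3, 131/4]
rounded: [183, 136, 33]

(0,0) stack=L1,L2,L3; from [0,0,0]:
+L1 (α=1/2) → [84, 191/2, 41]
+L2 (α=3/8) → [645/8, 1639/16, 143/4]
+L3 (α=2/5) → [979/8, 7541/80, 1501/20]
rounded: [122, 94, 75]

query (1,1) [L1,L2] — begin 0,0,0
L1 α=3/5: [198/5, 66, 3]
L2 α=1/2: [463/10, 319/2, 231/2]
rounded: [46, 160, 116]

(1,0) stack=L1,L2; from [0,0,0]:
L1 α=1/2: [19, 151/2, 99]
L2 α=1/2: [157/2, 579/4, 168]
= [78, 145, 168]

query (2,2) [L4,L5,L6,L7] — begin 0,0,0
after L4 α=1/3: [67, 62/3, 182/3]
after L5 α=2/3: [121, 1478/9, 1418/9]
after L6 α=3/7: [1042/7, 11663/63, 11558/63]
after L7 α=1: [121, 30, 214]
= [121, 30, 214]

at x=3,y=1 over L4,L5,L6,L7:
L4 α=1/2: [113, 123/2, 62]
L5 α=4/5: [817/5, 2083/10, 194]
L6 α=3/7: [6568/35, 4646/35, 1382/7]
L7 α=1/8: [6933/40, 4651/40, 705/4]
→ [173, 116, 176]


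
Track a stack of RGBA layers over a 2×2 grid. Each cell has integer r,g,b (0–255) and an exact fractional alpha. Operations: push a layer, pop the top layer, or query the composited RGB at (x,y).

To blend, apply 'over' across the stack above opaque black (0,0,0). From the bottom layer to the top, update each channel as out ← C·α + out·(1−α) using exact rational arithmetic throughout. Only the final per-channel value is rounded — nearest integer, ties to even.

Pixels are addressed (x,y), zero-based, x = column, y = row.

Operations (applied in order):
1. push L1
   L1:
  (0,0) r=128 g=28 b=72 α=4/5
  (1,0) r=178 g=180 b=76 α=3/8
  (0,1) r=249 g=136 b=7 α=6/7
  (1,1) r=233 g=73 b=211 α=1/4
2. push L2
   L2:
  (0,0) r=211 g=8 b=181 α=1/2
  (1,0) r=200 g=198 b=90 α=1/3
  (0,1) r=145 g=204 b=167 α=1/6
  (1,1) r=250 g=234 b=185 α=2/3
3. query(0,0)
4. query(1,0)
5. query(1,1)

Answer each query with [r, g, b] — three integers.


query (0,0) [L1,L2] — begin 0,0,0
+L1 (α=4/5) → [512/5, 112/5, 288/5]
+L2 (α=1/2) → [1567/10, 76/5, 1193/10]
= [157, 15, 119]

at x=1,y=0 over L1,L2:
+L1 (α=3/8) → [267/4, 135/2, 57/2]
+L2 (α=1/3) → [667/6, 111, 49]
= [111, 111, 49]

query (1,1) [L1,L2] — begin 0,0,0
+L1 (α=1/4) → [233/4, 73/4, 211/4]
+L2 (α=2/3) → [2233/12, 1945/12, 1691/12]
→ [186, 162, 141]


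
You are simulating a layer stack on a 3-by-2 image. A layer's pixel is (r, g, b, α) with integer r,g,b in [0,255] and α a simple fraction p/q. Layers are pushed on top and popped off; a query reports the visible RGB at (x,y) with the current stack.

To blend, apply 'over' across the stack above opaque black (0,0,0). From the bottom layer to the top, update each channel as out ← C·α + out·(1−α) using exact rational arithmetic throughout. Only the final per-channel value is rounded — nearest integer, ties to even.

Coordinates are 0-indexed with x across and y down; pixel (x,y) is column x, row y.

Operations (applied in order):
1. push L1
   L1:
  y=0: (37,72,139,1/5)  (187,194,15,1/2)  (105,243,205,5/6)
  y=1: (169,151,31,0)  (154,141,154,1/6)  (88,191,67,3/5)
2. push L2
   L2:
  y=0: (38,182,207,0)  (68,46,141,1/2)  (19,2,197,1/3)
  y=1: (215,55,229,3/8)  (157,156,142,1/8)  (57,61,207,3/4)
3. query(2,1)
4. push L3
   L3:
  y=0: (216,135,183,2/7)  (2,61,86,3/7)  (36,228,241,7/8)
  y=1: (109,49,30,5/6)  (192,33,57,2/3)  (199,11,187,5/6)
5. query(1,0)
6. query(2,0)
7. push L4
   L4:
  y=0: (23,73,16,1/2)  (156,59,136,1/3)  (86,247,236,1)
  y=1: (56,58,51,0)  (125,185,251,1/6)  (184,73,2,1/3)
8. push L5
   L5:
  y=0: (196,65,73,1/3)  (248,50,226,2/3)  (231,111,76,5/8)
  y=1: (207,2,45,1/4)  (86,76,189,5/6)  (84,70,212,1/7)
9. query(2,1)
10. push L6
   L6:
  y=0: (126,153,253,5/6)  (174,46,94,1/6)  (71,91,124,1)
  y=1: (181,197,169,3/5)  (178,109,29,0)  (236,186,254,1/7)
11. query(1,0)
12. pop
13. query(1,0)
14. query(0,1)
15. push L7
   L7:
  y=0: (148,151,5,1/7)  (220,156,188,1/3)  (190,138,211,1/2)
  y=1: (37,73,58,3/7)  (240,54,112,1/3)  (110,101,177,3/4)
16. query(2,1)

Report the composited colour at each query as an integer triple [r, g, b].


(2,1) stack=L1,L2; from [0,0,0]:
+L1 (α=3/5) → [264/5, 573/5, 201/5]
+L2 (α=3/4) → [1119/20, 372/5, 1653/10]
→ [56, 74, 165]

at x=1,y=0 over L1,L2,L3:
L1 α=1/2: [187/2, 97, 15/2]
L2 α=1/2: [323/4, 143/2, 297/4]
L3 α=3/7: [47, 67, 555/7]
→ [47, 67, 79]

(2,0) stack=L1,L2,L3; from [0,0,0]:
L1 α=5/6: [175/2, 405/2, 1025/6]
L2 α=1/3: [194/3, 407/3, 1616/9]
L3 α=7/8: [475/12, 5195/24, 16799/72]
= [40, 216, 233]

at x=2,y=1 over L1,L2,L3,L4,L5:
+L1 (α=3/5) → [264/5, 573/5, 201/5]
+L2 (α=3/4) → [1119/20, 372/5, 1653/10]
+L3 (α=5/6) → [21019/120, 647/30, 11003/60]
+L4 (α=1/3) → [32059/180, 1742/45, 11063/90]
+L5 (α=1/7) → [34579/210, 4534/105, 14243/105]
rounded: [165, 43, 136]

(1,0) stack=L1,L2,L3,L4,L5,L6; from [0,0,0]:
L1 α=1/2: [187/2, 97, 15/2]
L2 α=1/2: [323/4, 143/2, 297/4]
L3 α=3/7: [47, 67, 555/7]
L4 α=1/3: [250/3, 193/3, 2062/21]
L5 α=2/3: [1738/9, 493/9, 11554/63]
L6 α=1/6: [5128/27, 2879/54, 31846/189]
rounded: [190, 53, 168]

query (1,0) [L1,L2,L3,L4,L5] — begin 0,0,0
after L1 α=1/2: [187/2, 97, 15/2]
after L2 α=1/2: [323/4, 143/2, 297/4]
after L3 α=3/7: [47, 67, 555/7]
after L4 α=1/3: [250/3, 193/3, 2062/21]
after L5 α=2/3: [1738/9, 493/9, 11554/63]
= [193, 55, 183]

at x=0,y=1 over L1,L2,L3,L4,L5:
after L1 α=0: [0, 0, 0]
after L2 α=3/8: [645/8, 165/8, 687/8]
after L3 α=5/6: [5005/48, 2125/48, 629/16]
after L4 α=0: [5005/48, 2125/48, 629/16]
after L5 α=1/4: [8317/64, 2157/64, 2607/64]
rounded: [130, 34, 41]

(2,1) stack=L1,L2,L3,L4,L5,L7; from [0,0,0]:
after L1 α=3/5: [264/5, 573/5, 201/5]
after L2 α=3/4: [1119/20, 372/5, 1653/10]
after L3 α=5/6: [21019/120, 647/30, 11003/60]
after L4 α=1/3: [32059/180, 1742/45, 11063/90]
after L5 α=1/7: [34579/210, 4534/105, 14243/105]
after L7 α=3/4: [103879/840, 36349/420, 34999/210]
rounded: [124, 87, 167]


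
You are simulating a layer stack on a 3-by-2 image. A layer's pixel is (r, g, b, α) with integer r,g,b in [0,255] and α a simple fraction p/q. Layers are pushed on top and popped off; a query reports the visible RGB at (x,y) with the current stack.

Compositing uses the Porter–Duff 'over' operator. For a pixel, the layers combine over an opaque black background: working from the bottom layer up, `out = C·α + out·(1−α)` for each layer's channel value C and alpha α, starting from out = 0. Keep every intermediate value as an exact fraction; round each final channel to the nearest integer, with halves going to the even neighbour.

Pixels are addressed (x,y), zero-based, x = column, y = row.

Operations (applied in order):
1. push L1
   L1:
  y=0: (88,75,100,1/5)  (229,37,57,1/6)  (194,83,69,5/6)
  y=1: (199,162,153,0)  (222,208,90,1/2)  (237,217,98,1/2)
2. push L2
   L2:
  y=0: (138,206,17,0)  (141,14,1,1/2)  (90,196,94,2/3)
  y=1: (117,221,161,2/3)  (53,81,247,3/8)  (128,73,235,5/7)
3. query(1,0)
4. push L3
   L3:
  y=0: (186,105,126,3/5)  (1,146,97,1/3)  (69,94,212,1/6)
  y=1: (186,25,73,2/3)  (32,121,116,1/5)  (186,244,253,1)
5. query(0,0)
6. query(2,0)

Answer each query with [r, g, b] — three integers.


query (1,0) [L1,L2] — begin 0,0,0
L1 α=1/6: [229/6, 37/6, 19/2]
L2 α=1/2: [1075/12, 121/12, 21/4]
→ [90, 10, 5]

query (0,0) [L1,L2,L3] — begin 0,0,0
L1 α=1/5: [88/5, 15, 20]
L2 α=0: [88/5, 15, 20]
L3 α=3/5: [2966/25, 69, 418/5]
rounded: [119, 69, 84]

query (2,0) [L1,L2,L3] — begin 0,0,0
L1 α=5/6: [485/3, 415/6, 115/2]
L2 α=2/3: [1025/9, 2767/18, 491/6]
L3 α=1/6: [2873/27, 15527/108, 3727/36]
= [106, 144, 104]


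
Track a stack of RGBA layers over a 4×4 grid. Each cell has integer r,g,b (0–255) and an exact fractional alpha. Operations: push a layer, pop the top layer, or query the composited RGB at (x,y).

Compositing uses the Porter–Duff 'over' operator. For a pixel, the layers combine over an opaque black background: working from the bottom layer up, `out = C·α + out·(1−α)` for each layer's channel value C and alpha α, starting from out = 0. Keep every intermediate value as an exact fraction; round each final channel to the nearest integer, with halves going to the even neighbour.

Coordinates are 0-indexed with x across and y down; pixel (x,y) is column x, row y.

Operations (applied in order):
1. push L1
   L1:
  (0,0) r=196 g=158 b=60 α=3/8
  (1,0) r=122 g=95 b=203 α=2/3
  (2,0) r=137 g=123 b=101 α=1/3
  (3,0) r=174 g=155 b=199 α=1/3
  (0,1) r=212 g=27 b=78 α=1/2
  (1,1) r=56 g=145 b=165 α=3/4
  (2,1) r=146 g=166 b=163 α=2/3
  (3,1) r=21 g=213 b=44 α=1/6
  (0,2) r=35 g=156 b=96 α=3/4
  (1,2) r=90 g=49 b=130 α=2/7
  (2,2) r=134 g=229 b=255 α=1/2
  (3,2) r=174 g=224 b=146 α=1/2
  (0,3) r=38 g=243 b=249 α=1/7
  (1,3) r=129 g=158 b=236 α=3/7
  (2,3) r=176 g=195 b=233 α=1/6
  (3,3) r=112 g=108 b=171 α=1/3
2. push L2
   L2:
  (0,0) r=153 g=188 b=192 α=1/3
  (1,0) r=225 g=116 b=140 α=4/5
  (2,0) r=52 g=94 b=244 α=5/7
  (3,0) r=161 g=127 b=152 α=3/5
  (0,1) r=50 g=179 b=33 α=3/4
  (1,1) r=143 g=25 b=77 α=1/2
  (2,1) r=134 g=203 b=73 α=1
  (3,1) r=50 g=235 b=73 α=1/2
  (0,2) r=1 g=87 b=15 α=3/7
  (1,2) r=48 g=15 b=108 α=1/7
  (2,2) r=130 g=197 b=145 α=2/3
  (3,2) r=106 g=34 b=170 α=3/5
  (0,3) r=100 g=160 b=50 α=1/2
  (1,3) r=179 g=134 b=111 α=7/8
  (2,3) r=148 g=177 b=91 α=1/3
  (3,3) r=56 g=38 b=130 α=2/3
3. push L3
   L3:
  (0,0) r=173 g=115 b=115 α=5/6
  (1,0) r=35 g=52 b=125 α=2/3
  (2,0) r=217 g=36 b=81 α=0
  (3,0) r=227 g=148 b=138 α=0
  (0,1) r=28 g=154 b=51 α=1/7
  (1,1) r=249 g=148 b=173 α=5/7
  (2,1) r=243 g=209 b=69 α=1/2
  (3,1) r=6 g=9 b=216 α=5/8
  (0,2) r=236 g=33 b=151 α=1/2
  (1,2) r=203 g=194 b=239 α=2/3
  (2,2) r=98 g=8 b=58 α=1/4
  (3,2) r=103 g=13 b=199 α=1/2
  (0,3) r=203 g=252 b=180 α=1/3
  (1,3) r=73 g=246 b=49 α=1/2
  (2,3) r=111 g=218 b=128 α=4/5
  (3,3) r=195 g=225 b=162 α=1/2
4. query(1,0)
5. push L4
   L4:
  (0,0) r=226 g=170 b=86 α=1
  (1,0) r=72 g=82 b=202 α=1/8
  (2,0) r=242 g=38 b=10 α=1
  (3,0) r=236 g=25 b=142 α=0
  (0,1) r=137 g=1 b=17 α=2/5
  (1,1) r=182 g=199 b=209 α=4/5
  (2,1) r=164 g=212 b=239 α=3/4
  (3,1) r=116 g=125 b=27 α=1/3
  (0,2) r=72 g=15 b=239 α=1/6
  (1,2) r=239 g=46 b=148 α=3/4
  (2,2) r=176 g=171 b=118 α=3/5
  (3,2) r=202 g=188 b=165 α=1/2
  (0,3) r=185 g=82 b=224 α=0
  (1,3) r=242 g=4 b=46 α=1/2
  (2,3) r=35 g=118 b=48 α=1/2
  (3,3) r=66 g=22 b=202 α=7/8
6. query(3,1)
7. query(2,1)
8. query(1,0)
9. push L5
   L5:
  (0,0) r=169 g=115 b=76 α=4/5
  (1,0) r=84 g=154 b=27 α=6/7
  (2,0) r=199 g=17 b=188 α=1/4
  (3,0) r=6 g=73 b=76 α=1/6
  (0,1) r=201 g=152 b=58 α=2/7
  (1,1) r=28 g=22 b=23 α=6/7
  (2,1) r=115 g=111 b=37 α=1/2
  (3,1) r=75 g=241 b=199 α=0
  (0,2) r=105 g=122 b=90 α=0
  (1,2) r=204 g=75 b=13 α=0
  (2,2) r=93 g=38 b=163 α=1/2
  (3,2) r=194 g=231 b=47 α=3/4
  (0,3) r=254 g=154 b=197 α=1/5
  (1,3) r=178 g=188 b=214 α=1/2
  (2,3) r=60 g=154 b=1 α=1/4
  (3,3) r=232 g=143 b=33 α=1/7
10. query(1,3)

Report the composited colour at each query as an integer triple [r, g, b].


(1,0) stack=L1,L2,L3; from [0,0,0]:
+L1 (α=2/3) → [244/3, 190/3, 406/3]
+L2 (α=4/5) → [2944/15, 1582/15, 2086/15]
+L3 (α=2/3) → [3994/45, 3142/45, 5836/45]
= [89, 70, 130]

query (3,1) [L1,L2,L3,L4] — begin 0,0,0
L1 α=1/6: [7/2, 71/2, 22/3]
L2 α=1/2: [107/4, 541/4, 241/6]
L3 α=5/8: [441/32, 1803/32, 2401/16]
L4 α=1/3: [2297/48, 3803/48, 2617/24]
rounded: [48, 79, 109]

at x=2,y=1 over L1,L2,L3,L4:
after L1 α=2/3: [292/3, 332/3, 326/3]
after L2 α=1: [134, 203, 73]
after L3 α=1/2: [377/2, 206, 71]
after L4 α=3/4: [1361/8, 421/2, 197]
rounded: [170, 210, 197]

(1,0) stack=L1,L2,L3,L4; from [0,0,0]:
+L1 (α=2/3) → [244/3, 190/3, 406/3]
+L2 (α=4/5) → [2944/15, 1582/15, 2086/15]
+L3 (α=2/3) → [3994/45, 3142/45, 5836/45]
+L4 (α=1/8) → [15599/180, 6421/90, 24971/180]
→ [87, 71, 139]

(1,3) stack=L1,L2,L3,L4,L5; from [0,0,0]:
after L1 α=3/7: [387/7, 474/7, 708/7]
after L2 α=7/8: [4579/28, 880/7, 6147/56]
after L3 α=1/2: [6623/56, 1301/7, 8891/112]
after L4 α=1/2: [20175/112, 1329/14, 14043/224]
after L5 α=1/2: [40111/224, 3961/28, 61979/448]
= [179, 141, 138]


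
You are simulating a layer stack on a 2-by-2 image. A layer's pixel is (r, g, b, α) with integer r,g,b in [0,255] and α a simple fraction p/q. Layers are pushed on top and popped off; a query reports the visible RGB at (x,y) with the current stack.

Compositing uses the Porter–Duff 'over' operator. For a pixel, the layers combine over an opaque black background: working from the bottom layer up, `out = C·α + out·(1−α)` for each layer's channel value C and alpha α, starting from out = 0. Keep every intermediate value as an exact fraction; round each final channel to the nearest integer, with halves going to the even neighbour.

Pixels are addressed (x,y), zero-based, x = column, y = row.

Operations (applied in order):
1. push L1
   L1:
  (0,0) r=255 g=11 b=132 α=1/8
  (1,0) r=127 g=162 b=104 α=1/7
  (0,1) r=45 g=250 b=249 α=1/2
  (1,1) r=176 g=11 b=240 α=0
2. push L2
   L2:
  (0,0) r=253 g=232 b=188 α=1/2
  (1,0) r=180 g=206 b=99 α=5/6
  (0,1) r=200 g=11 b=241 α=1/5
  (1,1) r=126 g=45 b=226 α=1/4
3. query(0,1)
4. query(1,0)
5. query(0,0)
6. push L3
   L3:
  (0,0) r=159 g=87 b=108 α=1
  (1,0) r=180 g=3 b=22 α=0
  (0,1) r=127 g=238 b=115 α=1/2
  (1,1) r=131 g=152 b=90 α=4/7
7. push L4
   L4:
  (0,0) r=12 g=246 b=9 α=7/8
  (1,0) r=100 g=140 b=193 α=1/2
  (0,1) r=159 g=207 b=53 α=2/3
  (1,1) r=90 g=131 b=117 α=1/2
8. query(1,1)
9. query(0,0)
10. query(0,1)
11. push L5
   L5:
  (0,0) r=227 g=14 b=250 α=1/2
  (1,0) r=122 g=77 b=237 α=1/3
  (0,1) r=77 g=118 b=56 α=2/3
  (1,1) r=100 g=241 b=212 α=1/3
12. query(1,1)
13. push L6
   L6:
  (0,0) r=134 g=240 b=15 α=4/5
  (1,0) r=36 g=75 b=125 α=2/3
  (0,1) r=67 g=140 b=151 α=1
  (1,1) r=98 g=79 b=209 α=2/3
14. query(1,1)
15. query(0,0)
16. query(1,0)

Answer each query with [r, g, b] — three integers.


query (0,1) [L1,L2] — begin 0,0,0
+L1 (α=1/2) → [45/2, 125, 249/2]
+L2 (α=1/5) → [58, 511/5, 739/5]
rounded: [58, 102, 148]

at x=1,y=0 over L1,L2:
L1 α=1/7: [127/7, 162/7, 104/7]
L2 α=5/6: [6427/42, 3686/21, 3569/42]
→ [153, 176, 85]

(0,0) stack=L1,L2; from [0,0,0]:
L1 α=1/8: [255/8, 11/8, 33/2]
L2 α=1/2: [2279/16, 1867/16, 409/4]
rounded: [142, 117, 102]

at x=1,y=1 over L1,L2,L3,L4:
after L1 α=0: [0, 0, 0]
after L2 α=1/4: [63/2, 45/4, 113/2]
after L3 α=4/7: [1237/14, 2567/28, 1059/14]
after L4 α=1/2: [2497/28, 6235/56, 2697/28]
rounded: [89, 111, 96]

(0,0) stack=L1,L2,L3,L4; from [0,0,0]:
after L1 α=1/8: [255/8, 11/8, 33/2]
after L2 α=1/2: [2279/16, 1867/16, 409/4]
after L3 α=1: [159, 87, 108]
after L4 α=7/8: [243/8, 1809/8, 171/8]
= [30, 226, 21]

at x=0,y=1 over L1,L2,L3,L4:
after L1 α=1/2: [45/2, 125, 249/2]
after L2 α=1/5: [58, 511/5, 739/5]
after L3 α=1/2: [185/2, 1701/10, 657/5]
after L4 α=2/3: [821/6, 1947/10, 1187/15]
rounded: [137, 195, 79]

(1,1) stack=L1,L2,L3,L4,L5; from [0,0,0]:
after L1 α=0: [0, 0, 0]
after L2 α=1/4: [63/2, 45/4, 113/2]
after L3 α=4/7: [1237/14, 2567/28, 1059/14]
after L4 α=1/2: [2497/28, 6235/56, 2697/28]
after L5 α=1/3: [1299/14, 12983/84, 5665/42]
= [93, 155, 135]

query (1,1) [L1,L2,L3,L4,L5,L6] — begin 0,0,0
+L1 (α=0) → [0, 0, 0]
+L2 (α=1/4) → [63/2, 45/4, 113/2]
+L3 (α=4/7) → [1237/14, 2567/28, 1059/14]
+L4 (α=1/2) → [2497/28, 6235/56, 2697/28]
+L5 (α=1/3) → [1299/14, 12983/84, 5665/42]
+L6 (α=2/3) → [4043/42, 26255/252, 23221/126]
rounded: [96, 104, 184]

at x=0,y=0 over L1,L2,L3,L4,L5,L6:
+L1 (α=1/8) → [255/8, 11/8, 33/2]
+L2 (α=1/2) → [2279/16, 1867/16, 409/4]
+L3 (α=1) → [159, 87, 108]
+L4 (α=7/8) → [243/8, 1809/8, 171/8]
+L5 (α=1/2) → [2059/16, 1921/16, 2171/16]
+L6 (α=4/5) → [2127/16, 17281/80, 3131/80]
→ [133, 216, 39]

query (1,0) [L1,L2,L3,L4,L5,L6] — begin 0,0,0
after L1 α=1/7: [127/7, 162/7, 104/7]
after L2 α=5/6: [6427/42, 3686/21, 3569/42]
after L3 α=0: [6427/42, 3686/21, 3569/42]
after L4 α=1/2: [10627/84, 3313/21, 11675/84]
after L5 α=1/3: [15751/126, 8243/63, 21629/126]
after L6 α=2/3: [24823/378, 17693/189, 53129/378]
→ [66, 94, 141]


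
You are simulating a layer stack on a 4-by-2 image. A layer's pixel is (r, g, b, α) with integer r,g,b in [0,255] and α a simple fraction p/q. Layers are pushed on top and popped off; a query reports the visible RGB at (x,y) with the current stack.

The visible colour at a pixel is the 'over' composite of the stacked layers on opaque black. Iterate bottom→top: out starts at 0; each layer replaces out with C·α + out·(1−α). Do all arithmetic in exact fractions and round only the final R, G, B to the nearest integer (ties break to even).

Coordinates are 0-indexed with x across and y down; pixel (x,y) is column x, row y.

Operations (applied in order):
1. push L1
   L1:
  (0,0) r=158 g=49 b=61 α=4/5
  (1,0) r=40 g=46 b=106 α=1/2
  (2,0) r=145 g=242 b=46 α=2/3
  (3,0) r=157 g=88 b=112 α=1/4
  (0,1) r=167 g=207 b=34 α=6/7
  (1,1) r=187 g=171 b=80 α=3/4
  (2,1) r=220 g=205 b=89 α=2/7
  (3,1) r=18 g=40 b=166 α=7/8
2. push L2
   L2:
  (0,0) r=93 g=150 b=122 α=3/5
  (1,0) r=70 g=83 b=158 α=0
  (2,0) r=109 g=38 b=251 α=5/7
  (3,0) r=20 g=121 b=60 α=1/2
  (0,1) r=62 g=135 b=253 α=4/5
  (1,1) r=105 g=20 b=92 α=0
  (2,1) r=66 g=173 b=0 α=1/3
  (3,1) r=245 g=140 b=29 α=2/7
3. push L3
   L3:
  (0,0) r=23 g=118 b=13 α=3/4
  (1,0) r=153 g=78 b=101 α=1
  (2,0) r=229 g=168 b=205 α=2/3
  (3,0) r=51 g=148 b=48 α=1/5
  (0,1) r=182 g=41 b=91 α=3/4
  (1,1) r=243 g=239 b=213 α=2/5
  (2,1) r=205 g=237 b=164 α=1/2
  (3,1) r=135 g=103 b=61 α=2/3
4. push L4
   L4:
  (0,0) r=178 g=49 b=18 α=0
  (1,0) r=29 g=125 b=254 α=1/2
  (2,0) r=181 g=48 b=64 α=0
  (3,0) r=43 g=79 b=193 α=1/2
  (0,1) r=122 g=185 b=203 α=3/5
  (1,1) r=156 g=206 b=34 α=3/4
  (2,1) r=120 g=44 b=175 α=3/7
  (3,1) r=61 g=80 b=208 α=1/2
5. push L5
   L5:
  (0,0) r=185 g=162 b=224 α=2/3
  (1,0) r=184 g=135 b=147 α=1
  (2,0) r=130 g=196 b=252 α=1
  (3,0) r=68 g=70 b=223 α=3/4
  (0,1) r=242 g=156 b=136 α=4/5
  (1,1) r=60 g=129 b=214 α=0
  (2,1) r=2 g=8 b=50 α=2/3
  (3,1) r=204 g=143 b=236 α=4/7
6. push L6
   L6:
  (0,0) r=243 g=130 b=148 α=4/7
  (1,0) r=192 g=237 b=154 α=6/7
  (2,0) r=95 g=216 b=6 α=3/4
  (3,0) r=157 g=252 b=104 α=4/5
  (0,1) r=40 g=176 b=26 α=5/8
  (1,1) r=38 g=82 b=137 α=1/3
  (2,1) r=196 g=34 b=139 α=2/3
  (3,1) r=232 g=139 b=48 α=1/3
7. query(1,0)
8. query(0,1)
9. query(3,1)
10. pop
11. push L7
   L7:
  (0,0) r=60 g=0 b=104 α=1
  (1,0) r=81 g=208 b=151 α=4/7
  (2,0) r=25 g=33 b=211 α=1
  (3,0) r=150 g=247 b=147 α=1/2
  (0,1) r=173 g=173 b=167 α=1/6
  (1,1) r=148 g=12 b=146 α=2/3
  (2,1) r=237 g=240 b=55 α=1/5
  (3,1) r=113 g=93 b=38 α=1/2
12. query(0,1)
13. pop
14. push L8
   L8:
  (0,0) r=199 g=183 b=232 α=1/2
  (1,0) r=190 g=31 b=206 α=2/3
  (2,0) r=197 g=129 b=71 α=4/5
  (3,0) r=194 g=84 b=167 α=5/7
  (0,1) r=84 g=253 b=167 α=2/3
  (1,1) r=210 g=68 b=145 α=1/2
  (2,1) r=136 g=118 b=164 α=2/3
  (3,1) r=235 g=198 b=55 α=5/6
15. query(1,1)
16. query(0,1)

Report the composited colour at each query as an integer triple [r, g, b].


(1,0) stack=L1,L2,L3,L4,L5,L6; from [0,0,0]:
L1 α=1/2: [20, 23, 53]
L2 α=0: [20, 23, 53]
L3 α=1: [153, 78, 101]
L4 α=1/2: [91, 203/2, 355/2]
L5 α=1: [184, 135, 147]
L6 α=6/7: [1336/7, 1557/7, 153]
→ [191, 222, 153]

query (0,1) [L1,L2,L3,L4,L5,L6] — begin 0,0,0
after L1 α=6/7: [1002/7, 1242/7, 204/7]
after L2 α=4/5: [2738/35, 5022/35, 7288/35]
after L3 α=3/4: [5462/35, 9327/140, 16843/140]
after L4 α=3/5: [23734/175, 48177/350, 59473/350]
after L5 α=4/5: [193134/875, 266577/1750, 249873/1750]
after L6 α=5/8: [377201/3500, 2339731/14000, 977119/14000]
rounded: [108, 167, 70]

query (3,1) [L1,L2,L3,L4,L5,L6] — begin 0,0,0
L1 α=7/8: [63/4, 35, 581/4]
L2 α=2/7: [325/4, 65, 3137/28]
L3 α=2/3: [1405/12, 271/3, 6553/84]
L4 α=1/2: [2137/24, 511/6, 24025/168]
L5 α=4/7: [8665/56, 1655/14, 76889/392]
L6 α=1/3: [15161/84, 876/7, 86297/588]
= [180, 125, 147]

(0,1) stack=L1,L2,L3,L4,L5,L7; from [0,0,0]:
after L1 α=6/7: [1002/7, 1242/7, 204/7]
after L2 α=4/5: [2738/35, 5022/35, 7288/35]
after L3 α=3/4: [5462/35, 9327/140, 16843/140]
after L4 α=3/5: [23734/175, 48177/350, 59473/350]
after L5 α=4/5: [193134/875, 266577/1750, 249873/1750]
after L7 α=1/6: [223409/1050, 327127/2100, 308323/2100]
→ [213, 156, 147]

at x=1,y=1 over L1,L2,L3,L4,L5,L8:
+L1 (α=3/4) → [561/4, 513/4, 60]
+L2 (α=0) → [561/4, 513/4, 60]
+L3 (α=2/5) → [3627/20, 3451/20, 606/5]
+L4 (α=3/4) → [12987/80, 15811/80, 279/5]
+L5 (α=0) → [12987/80, 15811/80, 279/5]
+L8 (α=1/2) → [29787/160, 21251/160, 502/5]
rounded: [186, 133, 100]

at x=0,y=1 over L1,L2,L3,L4,L5,L8:
L1 α=6/7: [1002/7, 1242/7, 204/7]
L2 α=4/5: [2738/35, 5022/35, 7288/35]
L3 α=3/4: [5462/35, 9327/140, 16843/140]
L4 α=3/5: [23734/175, 48177/350, 59473/350]
L5 α=4/5: [193134/875, 266577/1750, 249873/1750]
L8 α=2/3: [113378/875, 1152077/5250, 834373/5250]
→ [130, 219, 159]


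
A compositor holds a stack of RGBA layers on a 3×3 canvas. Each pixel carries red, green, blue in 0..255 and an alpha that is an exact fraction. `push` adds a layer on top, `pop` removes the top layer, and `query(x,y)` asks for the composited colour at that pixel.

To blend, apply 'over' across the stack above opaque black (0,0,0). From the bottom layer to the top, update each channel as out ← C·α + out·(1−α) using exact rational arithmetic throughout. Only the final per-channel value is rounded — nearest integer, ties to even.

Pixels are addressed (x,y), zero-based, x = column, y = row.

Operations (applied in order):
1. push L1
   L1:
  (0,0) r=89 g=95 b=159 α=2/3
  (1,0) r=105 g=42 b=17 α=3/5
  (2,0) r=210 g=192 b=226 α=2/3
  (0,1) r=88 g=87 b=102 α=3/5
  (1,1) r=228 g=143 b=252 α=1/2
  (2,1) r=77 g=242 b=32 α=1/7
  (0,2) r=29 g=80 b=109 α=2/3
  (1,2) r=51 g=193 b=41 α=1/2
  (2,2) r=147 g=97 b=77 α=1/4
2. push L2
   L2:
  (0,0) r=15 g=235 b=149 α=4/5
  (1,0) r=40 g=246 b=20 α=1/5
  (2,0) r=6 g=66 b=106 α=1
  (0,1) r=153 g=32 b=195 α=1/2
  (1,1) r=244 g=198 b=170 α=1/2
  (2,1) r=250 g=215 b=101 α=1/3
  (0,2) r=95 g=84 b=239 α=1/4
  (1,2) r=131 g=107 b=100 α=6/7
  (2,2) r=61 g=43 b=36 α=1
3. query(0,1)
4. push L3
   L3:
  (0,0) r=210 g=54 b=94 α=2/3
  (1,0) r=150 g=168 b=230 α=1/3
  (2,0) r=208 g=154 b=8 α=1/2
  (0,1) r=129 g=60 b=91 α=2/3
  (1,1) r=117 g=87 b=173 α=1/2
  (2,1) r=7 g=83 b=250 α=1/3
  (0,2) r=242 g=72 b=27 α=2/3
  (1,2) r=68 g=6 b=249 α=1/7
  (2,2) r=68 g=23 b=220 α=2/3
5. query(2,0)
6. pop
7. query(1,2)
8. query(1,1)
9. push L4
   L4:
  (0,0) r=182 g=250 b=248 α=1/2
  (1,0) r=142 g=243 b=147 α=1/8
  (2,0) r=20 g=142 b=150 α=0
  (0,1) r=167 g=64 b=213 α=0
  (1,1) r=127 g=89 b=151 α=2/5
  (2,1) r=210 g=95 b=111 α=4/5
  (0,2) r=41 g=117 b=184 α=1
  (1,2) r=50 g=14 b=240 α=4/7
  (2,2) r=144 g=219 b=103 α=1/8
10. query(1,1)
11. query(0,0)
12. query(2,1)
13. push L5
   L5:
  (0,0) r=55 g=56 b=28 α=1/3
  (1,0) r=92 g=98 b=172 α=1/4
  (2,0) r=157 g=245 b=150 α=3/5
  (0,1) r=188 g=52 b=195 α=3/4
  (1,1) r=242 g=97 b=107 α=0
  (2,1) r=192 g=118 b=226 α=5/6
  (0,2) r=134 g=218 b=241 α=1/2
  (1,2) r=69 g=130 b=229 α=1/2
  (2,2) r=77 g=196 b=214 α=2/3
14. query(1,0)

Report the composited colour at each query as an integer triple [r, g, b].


(0,1) stack=L1,L2; from [0,0,0]:
L1 α=3/5: [264/5, 261/5, 306/5]
L2 α=1/2: [1029/10, 421/10, 1281/10]
= [103, 42, 128]

query (2,0) [L1,L2,L3] — begin 0,0,0
L1 α=2/3: [140, 128, 452/3]
L2 α=1: [6, 66, 106]
L3 α=1/2: [107, 110, 57]
rounded: [107, 110, 57]

at x=1,y=2 over L1,L2:
+L1 (α=1/2) → [51/2, 193/2, 41/2]
+L2 (α=6/7) → [1623/14, 211/2, 1241/14]
rounded: [116, 106, 89]

query (1,1) [L1,L2] — begin 0,0,0
L1 α=1/2: [114, 143/2, 126]
L2 α=1/2: [179, 539/4, 148]
→ [179, 135, 148]

(1,1) stack=L1,L2,L4; from [0,0,0]:
+L1 (α=1/2) → [114, 143/2, 126]
+L2 (α=1/2) → [179, 539/4, 148]
+L4 (α=2/5) → [791/5, 2329/20, 746/5]
rounded: [158, 116, 149]

query (0,0) [L1,L2,L4] — begin 0,0,0
L1 α=2/3: [178/3, 190/3, 106]
L2 α=4/5: [358/15, 602/3, 702/5]
L4 α=1/2: [1544/15, 676/3, 971/5]
= [103, 225, 194]

(2,1) stack=L1,L2,L4; from [0,0,0]:
after L1 α=1/7: [11, 242/7, 32/7]
after L2 α=1/3: [272/3, 663/7, 257/7]
after L4 α=4/5: [2792/15, 3323/35, 673/7]
rounded: [186, 95, 96]

query (1,0) [L1,L2,L4,L5] — begin 0,0,0
+L1 (α=3/5) → [63, 126/5, 51/5]
+L2 (α=1/5) → [292/5, 1734/25, 304/25]
+L4 (α=1/8) → [1377/20, 18213/200, 5803/200]
+L5 (α=1/4) → [5971/80, 74239/800, 51809/800]
rounded: [75, 93, 65]


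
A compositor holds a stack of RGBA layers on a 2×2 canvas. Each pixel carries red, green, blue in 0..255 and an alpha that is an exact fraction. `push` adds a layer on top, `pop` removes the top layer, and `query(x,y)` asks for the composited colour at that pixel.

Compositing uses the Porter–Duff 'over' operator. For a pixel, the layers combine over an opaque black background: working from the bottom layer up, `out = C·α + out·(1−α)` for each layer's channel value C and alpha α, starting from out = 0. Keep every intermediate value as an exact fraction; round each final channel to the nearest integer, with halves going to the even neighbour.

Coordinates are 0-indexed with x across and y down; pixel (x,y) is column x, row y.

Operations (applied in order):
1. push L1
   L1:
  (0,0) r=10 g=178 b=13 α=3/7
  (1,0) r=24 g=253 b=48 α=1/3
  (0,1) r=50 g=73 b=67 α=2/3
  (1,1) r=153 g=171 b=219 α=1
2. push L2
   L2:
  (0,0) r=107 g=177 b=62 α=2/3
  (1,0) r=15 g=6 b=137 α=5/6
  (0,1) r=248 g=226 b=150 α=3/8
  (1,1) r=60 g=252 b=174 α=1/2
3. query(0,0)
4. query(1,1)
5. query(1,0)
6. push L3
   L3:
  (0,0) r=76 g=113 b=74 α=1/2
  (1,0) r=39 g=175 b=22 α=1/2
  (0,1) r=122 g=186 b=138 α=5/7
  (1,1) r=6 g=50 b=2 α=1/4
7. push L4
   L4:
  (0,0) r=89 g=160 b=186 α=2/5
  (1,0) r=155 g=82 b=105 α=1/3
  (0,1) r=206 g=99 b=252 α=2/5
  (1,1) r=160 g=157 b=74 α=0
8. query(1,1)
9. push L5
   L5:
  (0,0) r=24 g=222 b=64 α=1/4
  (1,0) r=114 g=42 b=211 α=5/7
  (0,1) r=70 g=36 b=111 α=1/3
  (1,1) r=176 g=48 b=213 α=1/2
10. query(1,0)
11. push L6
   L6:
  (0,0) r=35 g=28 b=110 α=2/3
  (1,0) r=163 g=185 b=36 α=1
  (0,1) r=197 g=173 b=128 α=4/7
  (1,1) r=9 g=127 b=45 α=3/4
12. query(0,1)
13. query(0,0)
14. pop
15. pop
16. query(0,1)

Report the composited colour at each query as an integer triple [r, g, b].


query (0,0) [L1,L2] — begin 0,0,0
after L1 α=3/7: [30/7, 534/7, 39/7]
after L2 α=2/3: [1528/21, 1004/7, 907/21]
= [73, 143, 43]

query (1,1) [L1,L2] — begin 0,0,0
+L1 (α=1) → [153, 171, 219]
+L2 (α=1/2) → [213/2, 423/2, 393/2]
rounded: [106, 212, 196]

at x=1,y=0 over L1,L2:
after L1 α=1/3: [8, 253/3, 16]
after L2 α=5/6: [83/6, 343/18, 701/6]
→ [14, 19, 117]

(1,1) stack=L1,L2,L3,L4; from [0,0,0]:
after L1 α=1: [153, 171, 219]
after L2 α=1/2: [213/2, 423/2, 393/2]
after L3 α=1/4: [651/8, 1369/8, 1183/8]
after L4 α=0: [651/8, 1369/8, 1183/8]
rounded: [81, 171, 148]

query (1,0) [L1,L2,L3,L4,L5] — begin 0,0,0
after L1 α=1/3: [8, 253/3, 16]
after L2 α=5/6: [83/6, 343/18, 701/6]
after L3 α=1/2: [317/12, 3493/36, 833/12]
after L4 α=1/3: [1247/18, 4969/54, 1463/18]
after L5 α=5/7: [911/9, 10639/189, 10958/63]
= [101, 56, 174]

at x=0,y=1 over L1,L2,L3,L4,L5,L6:
after L1 α=2/3: [100/3, 146/3, 134/3]
after L2 α=3/8: [683/6, 691/6, 505/6]
after L3 α=5/7: [359/3, 3481/21, 2575/21]
after L4 α=2/5: [771/5, 4867/35, 6103/35]
after L5 α=1/3: [1892/15, 10994/105, 16091/105]
after L6 α=4/7: [5832/35, 35214/245, 34011/245]
= [167, 144, 139]

query (0,0) [L1,L2,L3,L4,L5,L6] — begin 0,0,0
after L1 α=3/7: [30/7, 534/7, 39/7]
after L2 α=2/3: [1528/21, 1004/7, 907/21]
after L3 α=1/2: [1562/21, 1795/14, 2461/42]
after L4 α=2/5: [2808/35, 1973/14, 7669/70]
after L5 α=1/4: [2316/35, 9027/56, 27487/280]
after L6 α=2/3: [4766/105, 12163/168, 89087/840]
rounded: [45, 72, 106]

(0,1) stack=L1,L2,L3,L4; from [0,0,0]:
after L1 α=2/3: [100/3, 146/3, 134/3]
after L2 α=3/8: [683/6, 691/6, 505/6]
after L3 α=5/7: [359/3, 3481/21, 2575/21]
after L4 α=2/5: [771/5, 4867/35, 6103/35]
→ [154, 139, 174]


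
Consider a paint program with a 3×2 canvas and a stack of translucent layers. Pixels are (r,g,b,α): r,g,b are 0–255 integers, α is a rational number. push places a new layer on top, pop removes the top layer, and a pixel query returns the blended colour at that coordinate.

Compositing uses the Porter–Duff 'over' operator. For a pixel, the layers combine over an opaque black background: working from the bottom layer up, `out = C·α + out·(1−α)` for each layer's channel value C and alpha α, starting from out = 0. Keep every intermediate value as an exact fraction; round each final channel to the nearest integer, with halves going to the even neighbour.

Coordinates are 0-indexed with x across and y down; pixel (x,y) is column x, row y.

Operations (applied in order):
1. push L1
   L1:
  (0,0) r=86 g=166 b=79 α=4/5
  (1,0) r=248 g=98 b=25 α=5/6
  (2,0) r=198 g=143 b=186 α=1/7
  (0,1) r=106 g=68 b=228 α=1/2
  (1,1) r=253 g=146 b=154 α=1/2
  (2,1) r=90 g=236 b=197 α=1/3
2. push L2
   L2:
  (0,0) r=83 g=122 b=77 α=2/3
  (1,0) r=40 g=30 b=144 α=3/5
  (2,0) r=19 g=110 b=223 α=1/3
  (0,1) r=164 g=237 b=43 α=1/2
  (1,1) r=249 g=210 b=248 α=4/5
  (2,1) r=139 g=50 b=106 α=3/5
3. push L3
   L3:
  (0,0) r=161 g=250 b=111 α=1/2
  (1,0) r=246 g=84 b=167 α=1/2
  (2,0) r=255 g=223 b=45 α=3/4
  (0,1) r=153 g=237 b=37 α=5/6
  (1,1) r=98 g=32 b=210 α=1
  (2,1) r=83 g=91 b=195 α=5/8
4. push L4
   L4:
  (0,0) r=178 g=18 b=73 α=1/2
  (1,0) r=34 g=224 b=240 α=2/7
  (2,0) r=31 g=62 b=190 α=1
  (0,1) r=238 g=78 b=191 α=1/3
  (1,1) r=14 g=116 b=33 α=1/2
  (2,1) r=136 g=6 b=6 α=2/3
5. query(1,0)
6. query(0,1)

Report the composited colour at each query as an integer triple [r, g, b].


query (1,0) [L1,L2,L3,L4] — begin 0,0,0
L1 α=5/6: [620/3, 245/3, 125/6]
L2 α=3/5: [320/3, 152/3, 1421/15]
L3 α=1/2: [529/3, 202/3, 1963/15]
L4 α=2/7: [407/3, 2354/21, 3403/21]
→ [136, 112, 162]

query (0,1) [L1,L2,L3,L4] — begin 0,0,0
L1 α=1/2: [53, 34, 114]
L2 α=1/2: [217/2, 271/2, 157/2]
L3 α=5/6: [1747/12, 2641/12, 527/12]
L4 α=1/3: [3175/18, 3109/18, 1673/18]
rounded: [176, 173, 93]


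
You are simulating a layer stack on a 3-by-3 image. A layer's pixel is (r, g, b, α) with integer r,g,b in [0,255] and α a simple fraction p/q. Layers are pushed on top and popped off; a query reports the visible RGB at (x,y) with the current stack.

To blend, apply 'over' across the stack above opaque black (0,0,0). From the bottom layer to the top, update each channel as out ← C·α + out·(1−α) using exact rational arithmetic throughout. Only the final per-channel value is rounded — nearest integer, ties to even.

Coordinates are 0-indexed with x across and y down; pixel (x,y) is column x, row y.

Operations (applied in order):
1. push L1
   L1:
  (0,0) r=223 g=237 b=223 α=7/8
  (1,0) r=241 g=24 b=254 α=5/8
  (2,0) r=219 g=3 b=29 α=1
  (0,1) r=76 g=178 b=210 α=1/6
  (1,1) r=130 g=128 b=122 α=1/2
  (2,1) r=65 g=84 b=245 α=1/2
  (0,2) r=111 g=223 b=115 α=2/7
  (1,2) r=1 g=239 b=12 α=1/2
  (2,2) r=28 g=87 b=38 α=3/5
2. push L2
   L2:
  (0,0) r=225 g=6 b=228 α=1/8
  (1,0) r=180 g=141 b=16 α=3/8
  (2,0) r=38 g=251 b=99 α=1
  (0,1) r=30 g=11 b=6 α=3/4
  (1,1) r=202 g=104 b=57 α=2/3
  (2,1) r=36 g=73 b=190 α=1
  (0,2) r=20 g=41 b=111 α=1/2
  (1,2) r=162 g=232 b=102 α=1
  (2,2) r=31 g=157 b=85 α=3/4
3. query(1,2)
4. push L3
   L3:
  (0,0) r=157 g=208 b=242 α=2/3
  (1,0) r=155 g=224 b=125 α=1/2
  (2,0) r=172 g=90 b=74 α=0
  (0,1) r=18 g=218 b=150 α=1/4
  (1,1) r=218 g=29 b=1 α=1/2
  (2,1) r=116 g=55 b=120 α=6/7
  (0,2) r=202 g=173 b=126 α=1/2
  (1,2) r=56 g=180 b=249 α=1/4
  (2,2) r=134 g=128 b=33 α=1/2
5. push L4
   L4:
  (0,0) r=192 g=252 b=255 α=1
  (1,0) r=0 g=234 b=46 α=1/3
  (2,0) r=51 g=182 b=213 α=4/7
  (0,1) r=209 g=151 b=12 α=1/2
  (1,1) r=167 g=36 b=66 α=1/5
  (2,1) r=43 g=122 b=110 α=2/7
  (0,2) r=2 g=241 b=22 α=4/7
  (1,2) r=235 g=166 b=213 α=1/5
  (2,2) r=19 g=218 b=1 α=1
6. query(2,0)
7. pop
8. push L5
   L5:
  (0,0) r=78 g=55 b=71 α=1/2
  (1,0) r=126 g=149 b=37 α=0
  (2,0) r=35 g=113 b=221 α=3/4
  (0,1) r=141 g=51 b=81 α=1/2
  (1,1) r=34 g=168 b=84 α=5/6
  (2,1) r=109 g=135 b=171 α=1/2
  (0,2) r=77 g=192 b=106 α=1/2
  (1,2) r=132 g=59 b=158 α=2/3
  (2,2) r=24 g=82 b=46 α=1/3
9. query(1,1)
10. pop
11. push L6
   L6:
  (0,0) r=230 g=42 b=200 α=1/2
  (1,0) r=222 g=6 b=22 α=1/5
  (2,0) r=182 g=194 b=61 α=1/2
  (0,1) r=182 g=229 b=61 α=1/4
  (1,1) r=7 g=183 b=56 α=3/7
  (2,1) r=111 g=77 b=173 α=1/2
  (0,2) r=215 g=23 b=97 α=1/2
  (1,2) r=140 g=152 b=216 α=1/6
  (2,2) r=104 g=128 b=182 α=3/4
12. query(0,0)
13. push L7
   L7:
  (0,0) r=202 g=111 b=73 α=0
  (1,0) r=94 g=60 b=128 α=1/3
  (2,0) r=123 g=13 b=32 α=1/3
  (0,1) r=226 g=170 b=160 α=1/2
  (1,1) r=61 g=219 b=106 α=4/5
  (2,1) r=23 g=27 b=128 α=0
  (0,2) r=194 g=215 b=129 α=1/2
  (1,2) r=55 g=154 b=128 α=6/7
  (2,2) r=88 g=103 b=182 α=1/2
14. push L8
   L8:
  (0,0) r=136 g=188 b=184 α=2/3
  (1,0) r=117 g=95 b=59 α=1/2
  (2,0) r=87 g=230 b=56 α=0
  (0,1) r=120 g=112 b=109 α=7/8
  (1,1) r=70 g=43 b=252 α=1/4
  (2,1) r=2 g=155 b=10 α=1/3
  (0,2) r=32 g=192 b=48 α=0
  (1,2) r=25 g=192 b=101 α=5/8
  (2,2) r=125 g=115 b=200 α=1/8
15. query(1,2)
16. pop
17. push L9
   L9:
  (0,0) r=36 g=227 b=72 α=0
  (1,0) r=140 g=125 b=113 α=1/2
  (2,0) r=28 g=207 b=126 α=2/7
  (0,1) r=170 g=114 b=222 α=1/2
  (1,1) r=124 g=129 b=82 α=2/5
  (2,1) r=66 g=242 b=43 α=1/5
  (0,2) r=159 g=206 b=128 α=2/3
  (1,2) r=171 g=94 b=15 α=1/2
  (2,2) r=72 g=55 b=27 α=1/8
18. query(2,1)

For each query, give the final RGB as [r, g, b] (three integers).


query (1,2) [L1,L2] — begin 0,0,0
after L1 α=1/2: [1/2, 239/2, 6]
after L2 α=1: [162, 232, 102]
rounded: [162, 232, 102]

at x=2,y=0 over L1,L2,L3,L4:
after L1 α=1: [219, 3, 29]
after L2 α=1: [38, 251, 99]
after L3 α=0: [38, 251, 99]
after L4 α=4/7: [318/7, 1481/7, 1149/7]
rounded: [45, 212, 164]

at x=1,y=1 over L1,L2,L3,L5:
L1 α=1/2: [65, 64, 61]
L2 α=2/3: [469/3, 272/3, 175/3]
L3 α=1/2: [1123/6, 359/6, 89/3]
L5 α=5/6: [2143/36, 5399/36, 1349/18]
rounded: [60, 150, 75]

(0,0) stack=L1,L2,L3,L6; from [0,0,0]:
+L1 (α=7/8) → [1561/8, 1659/8, 1561/8]
+L2 (α=1/8) → [12727/64, 11661/64, 12751/64]
+L3 (α=2/3) → [10941/64, 38285/192, 43727/192]
+L6 (α=1/2) → [25661/128, 46349/384, 82127/384]
= [200, 121, 214]

query (1,2) [L1,L2,L3,L6,L7,L8] — begin 0,0,0
L1 α=1/2: [1/2, 239/2, 6]
L2 α=1: [162, 232, 102]
L3 α=1/4: [271/2, 219, 555/4]
L6 α=1/6: [545/4, 1247/6, 1213/8]
L7 α=6/7: [1865/28, 6791/42, 1051/8]
L8 α=5/8: [9095/224, 20231/112, 7193/64]
→ [41, 181, 112]

query (2,1) [L1,L2,L3,L6,L7,L9] — begin 0,0,0
after L1 α=1/2: [65/2, 42, 245/2]
after L2 α=1: [36, 73, 190]
after L3 α=6/7: [732/7, 403/7, 130]
after L6 α=1/2: [1509/14, 471/7, 303/2]
after L7 α=0: [1509/14, 471/7, 303/2]
after L9 α=1/5: [696/7, 3578/35, 649/5]
= [99, 102, 130]


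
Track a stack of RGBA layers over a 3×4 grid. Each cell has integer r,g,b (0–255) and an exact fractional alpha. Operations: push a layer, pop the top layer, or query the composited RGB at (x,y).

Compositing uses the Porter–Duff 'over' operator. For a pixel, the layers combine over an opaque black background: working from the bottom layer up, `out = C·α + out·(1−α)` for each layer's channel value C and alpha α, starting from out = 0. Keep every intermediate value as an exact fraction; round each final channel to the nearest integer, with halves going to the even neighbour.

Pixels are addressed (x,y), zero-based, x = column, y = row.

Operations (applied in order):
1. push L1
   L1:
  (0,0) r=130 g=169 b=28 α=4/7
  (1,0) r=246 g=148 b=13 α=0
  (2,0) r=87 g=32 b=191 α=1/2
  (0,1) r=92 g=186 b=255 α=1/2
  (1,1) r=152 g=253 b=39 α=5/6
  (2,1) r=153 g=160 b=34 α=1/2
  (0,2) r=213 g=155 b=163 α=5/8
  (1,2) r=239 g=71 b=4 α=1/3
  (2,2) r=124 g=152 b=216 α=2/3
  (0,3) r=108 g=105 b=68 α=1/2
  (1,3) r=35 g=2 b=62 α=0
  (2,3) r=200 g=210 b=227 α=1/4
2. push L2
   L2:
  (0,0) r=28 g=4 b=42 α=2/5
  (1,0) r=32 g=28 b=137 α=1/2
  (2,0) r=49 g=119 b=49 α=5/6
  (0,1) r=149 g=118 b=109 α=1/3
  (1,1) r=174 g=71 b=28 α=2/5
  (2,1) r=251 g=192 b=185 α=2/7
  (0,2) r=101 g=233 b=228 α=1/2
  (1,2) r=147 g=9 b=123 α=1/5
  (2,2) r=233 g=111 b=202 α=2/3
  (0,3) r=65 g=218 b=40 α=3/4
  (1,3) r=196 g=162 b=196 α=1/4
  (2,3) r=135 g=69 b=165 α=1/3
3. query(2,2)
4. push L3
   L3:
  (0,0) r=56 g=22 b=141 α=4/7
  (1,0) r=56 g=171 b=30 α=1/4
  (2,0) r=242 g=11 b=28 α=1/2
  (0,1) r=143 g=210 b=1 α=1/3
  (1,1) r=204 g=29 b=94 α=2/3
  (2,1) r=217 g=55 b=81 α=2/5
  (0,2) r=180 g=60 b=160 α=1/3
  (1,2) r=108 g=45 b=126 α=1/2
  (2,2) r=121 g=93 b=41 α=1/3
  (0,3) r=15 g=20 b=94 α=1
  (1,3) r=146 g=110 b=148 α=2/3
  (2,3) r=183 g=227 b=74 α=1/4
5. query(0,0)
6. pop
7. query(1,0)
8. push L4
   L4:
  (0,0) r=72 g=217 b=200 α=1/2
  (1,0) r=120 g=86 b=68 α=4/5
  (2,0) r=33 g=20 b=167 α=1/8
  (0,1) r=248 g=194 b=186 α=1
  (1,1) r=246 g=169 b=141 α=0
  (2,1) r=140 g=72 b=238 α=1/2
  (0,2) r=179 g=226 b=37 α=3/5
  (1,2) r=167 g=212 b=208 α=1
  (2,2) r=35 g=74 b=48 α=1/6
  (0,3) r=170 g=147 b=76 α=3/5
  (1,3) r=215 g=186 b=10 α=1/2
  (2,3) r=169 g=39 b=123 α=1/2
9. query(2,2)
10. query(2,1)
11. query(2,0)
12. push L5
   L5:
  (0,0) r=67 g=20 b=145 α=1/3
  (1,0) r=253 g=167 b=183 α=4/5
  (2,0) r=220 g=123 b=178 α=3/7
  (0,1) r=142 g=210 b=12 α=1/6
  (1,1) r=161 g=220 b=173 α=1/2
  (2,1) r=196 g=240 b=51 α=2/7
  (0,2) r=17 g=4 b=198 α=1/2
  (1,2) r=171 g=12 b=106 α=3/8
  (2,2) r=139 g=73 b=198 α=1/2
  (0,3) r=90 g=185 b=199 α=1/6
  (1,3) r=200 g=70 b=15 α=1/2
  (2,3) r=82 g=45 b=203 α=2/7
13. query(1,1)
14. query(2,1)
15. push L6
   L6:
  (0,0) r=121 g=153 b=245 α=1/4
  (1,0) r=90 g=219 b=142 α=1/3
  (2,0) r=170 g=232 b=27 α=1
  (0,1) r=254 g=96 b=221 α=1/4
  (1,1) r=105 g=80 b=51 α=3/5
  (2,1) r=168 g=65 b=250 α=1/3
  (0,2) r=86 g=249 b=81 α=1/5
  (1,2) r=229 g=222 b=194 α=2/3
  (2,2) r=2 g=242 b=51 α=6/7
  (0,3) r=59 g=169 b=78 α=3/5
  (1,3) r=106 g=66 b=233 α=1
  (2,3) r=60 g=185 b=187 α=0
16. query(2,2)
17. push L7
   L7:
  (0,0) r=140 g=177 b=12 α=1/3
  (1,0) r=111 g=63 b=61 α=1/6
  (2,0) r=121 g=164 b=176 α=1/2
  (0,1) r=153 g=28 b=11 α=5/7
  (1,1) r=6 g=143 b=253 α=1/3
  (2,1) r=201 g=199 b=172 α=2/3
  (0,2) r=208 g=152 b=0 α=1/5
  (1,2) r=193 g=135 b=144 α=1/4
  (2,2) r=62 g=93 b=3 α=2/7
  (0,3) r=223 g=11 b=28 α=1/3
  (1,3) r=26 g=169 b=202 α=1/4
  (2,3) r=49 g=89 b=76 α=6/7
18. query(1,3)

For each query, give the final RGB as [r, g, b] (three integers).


query (2,2) [L1,L2] — begin 0,0,0
+L1 (α=2/3) → [248/3, 304/3, 144]
+L2 (α=2/3) → [1646/9, 970/9, 548/3]
= [183, 108, 183]

at x=0,y=0 over L1,L2,L3:
after L1 α=4/7: [520/7, 676/7, 16]
after L2 α=2/5: [1952/35, 2084/35, 132/5]
after L3 α=4/7: [13696/245, 9332/245, 3216/35]
= [56, 38, 92]

(1,0) stack=L1,L2; from [0,0,0]:
after L1 α=0: [0, 0, 0]
after L2 α=1/2: [16, 14, 137/2]
rounded: [16, 14, 68]

at x=2,y=2 over L1,L2,L4:
after L1 α=2/3: [248/3, 304/3, 144]
after L2 α=2/3: [1646/9, 970/9, 548/3]
after L4 α=1/6: [8545/54, 2758/27, 1442/9]
→ [158, 102, 160]

query (2,1) [L1,L2,L4] — begin 0,0,0
+L1 (α=1/2) → [153/2, 80, 17]
+L2 (α=2/7) → [1769/14, 112, 65]
+L4 (α=1/2) → [3729/28, 92, 303/2]
rounded: [133, 92, 152]

(2,0) stack=L1,L2,L4; from [0,0,0]:
+L1 (α=1/2) → [87/2, 16, 191/2]
+L2 (α=5/6) → [577/12, 611/6, 227/4]
+L4 (α=1/8) → [4435/96, 4397/48, 2257/32]
rounded: [46, 92, 71]

query (1,1) [L1,L2,L4,L5] — begin 0,0,0
+L1 (α=5/6) → [380/3, 1265/6, 65/2]
+L2 (α=2/5) → [728/5, 1549/10, 307/10]
+L4 (α=0) → [728/5, 1549/10, 307/10]
+L5 (α=1/2) → [1533/10, 3749/20, 2037/20]
→ [153, 187, 102]

at x=2,y=1 over L1,L2,L4,L5:
+L1 (α=1/2) → [153/2, 80, 17]
+L2 (α=2/7) → [1769/14, 112, 65]
+L4 (α=1/2) → [3729/28, 92, 303/2]
+L5 (α=2/7) → [29621/196, 940/7, 1719/14]
= [151, 134, 123]

at x=2,y=2 over L1,L2,L4,L5,L6:
after L1 α=2/3: [248/3, 304/3, 144]
after L2 α=2/3: [1646/9, 970/9, 548/3]
after L4 α=1/6: [8545/54, 2758/27, 1442/9]
after L5 α=1/2: [16051/108, 4729/54, 1612/9]
after L6 α=6/7: [17347/756, 83137/378, 4366/63]
→ [23, 220, 69]

at x=1,y=3 over L1,L2,L4,L5,L6,L7:
after L1 α=0: [0, 0, 0]
after L2 α=1/4: [49, 81/2, 49]
after L4 α=1/2: [132, 453/4, 59/2]
after L5 α=1/2: [166, 733/8, 89/4]
after L6 α=1: [106, 66, 233]
after L7 α=1/4: [86, 367/4, 901/4]
rounded: [86, 92, 225]
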